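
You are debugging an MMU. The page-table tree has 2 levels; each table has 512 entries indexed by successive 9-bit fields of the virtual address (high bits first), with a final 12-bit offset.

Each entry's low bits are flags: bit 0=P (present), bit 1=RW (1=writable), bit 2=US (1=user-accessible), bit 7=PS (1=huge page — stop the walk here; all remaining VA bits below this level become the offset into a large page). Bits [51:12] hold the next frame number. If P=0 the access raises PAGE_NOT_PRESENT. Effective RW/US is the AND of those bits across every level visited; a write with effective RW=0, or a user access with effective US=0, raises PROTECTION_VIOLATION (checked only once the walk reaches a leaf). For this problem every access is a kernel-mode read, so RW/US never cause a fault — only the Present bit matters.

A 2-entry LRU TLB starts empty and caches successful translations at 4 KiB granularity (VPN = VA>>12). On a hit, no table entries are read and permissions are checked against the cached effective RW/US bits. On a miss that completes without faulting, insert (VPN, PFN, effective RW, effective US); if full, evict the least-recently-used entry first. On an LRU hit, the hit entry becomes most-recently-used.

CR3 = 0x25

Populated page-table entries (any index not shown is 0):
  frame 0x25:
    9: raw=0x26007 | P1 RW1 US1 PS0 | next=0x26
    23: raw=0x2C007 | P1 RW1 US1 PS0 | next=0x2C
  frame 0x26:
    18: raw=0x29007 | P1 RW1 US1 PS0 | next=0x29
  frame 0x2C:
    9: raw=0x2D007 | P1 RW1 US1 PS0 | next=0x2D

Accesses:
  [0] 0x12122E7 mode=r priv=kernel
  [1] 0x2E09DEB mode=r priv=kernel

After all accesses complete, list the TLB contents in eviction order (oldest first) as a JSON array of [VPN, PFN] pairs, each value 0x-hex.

Per-access translation:
#0 VA=0x12122E7 (r,kernel):
  lvl0: tbl 0x25, slot 9 ⇒ 0x26007 (P1/RW1/US1/PS0)
  lvl1: tbl 0x26, slot 18 ⇒ 0x29007 (P1/RW1/US1/PS0)
  ✓ 0x292E7  — 2 lookups
#1 VA=0x2E09DEB (r,kernel):
  lvl0: tbl 0x25, slot 23 ⇒ 0x2C007 (P1/RW1/US1/PS0)
  lvl1: tbl 0x2C, slot 9 ⇒ 0x2D007 (P1/RW1/US1/PS0)
  ✓ 0x2DDEB  — 2 lookups

TLB: [["0x1212", "0x29"], ["0x2E09", "0x2D"]]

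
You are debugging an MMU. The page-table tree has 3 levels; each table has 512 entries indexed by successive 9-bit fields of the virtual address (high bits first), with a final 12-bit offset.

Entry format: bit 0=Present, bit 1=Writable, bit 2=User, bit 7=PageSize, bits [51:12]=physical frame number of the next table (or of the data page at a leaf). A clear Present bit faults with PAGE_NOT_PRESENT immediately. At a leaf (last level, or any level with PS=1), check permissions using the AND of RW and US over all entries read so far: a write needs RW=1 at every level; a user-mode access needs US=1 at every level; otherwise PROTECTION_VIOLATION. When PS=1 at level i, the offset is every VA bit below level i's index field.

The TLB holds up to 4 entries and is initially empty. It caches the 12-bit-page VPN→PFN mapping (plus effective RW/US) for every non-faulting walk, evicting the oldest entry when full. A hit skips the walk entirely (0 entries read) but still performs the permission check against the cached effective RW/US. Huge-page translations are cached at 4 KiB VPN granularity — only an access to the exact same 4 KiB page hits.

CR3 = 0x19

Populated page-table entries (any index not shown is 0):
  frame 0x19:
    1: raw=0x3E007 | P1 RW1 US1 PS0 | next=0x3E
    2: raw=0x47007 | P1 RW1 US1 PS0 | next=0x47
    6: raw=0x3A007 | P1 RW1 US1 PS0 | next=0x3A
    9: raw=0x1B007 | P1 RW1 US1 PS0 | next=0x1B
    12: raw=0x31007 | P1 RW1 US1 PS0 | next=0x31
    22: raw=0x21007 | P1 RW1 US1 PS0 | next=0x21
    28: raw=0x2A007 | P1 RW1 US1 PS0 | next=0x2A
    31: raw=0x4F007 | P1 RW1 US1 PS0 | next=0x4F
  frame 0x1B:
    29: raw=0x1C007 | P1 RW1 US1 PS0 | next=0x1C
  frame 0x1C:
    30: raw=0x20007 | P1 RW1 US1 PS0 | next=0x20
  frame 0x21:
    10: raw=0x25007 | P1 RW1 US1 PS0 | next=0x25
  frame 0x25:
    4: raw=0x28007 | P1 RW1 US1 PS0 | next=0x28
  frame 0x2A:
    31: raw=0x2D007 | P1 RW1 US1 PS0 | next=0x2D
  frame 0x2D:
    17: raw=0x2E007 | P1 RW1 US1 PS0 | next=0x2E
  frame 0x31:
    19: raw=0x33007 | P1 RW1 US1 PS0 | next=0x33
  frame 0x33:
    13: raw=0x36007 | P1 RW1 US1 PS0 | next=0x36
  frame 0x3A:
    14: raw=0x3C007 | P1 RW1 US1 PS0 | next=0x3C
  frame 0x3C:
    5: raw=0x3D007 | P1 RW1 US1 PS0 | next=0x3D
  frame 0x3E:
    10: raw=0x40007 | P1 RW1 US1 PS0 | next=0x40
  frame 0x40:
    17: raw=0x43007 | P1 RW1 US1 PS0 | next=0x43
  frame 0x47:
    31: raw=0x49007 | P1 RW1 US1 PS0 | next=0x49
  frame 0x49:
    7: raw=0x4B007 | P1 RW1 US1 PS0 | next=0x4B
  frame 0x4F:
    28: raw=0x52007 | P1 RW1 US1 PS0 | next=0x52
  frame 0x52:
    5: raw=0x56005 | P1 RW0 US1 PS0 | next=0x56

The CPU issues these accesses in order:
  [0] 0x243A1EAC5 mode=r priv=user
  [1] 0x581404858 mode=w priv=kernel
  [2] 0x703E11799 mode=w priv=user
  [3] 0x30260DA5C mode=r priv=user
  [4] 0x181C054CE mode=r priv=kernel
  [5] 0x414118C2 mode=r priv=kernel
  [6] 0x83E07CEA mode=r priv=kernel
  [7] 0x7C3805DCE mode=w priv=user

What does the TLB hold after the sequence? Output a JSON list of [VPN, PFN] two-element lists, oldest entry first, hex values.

Walk each access:
#0 VA=0x243A1EAC5 (r,user):
  [0] read 0x19 idx=9: raw=0x1B007 flags P=1 W=1 U=1 S=0
  [1] read 0x1B idx=29: raw=0x1C007 flags P=1 W=1 U=1 S=0
  [2] read 0x1C idx=30: raw=0x20007 flags P=1 W=1 U=1 S=0
  ✓ 0x20AC5  — 3 lookups
#1 VA=0x581404858 (w,kernel):
  [0] read 0x19 idx=22: raw=0x21007 flags P=1 W=1 U=1 S=0
  [1] read 0x21 idx=10: raw=0x25007 flags P=1 W=1 U=1 S=0
  [2] read 0x25 idx=4: raw=0x28007 flags P=1 W=1 U=1 S=0
  ✓ 0x28858  — 3 lookups
#2 VA=0x703E11799 (w,user):
  [0] read 0x19 idx=28: raw=0x2A007 flags P=1 W=1 U=1 S=0
  [1] read 0x2A idx=31: raw=0x2D007 flags P=1 W=1 U=1 S=0
  [2] read 0x2D idx=17: raw=0x2E007 flags P=1 W=1 U=1 S=0
  ✓ 0x2E799  — 3 lookups
#3 VA=0x30260DA5C (r,user):
  [0] read 0x19 idx=12: raw=0x31007 flags P=1 W=1 U=1 S=0
  [1] read 0x31 idx=19: raw=0x33007 flags P=1 W=1 U=1 S=0
  [2] read 0x33 idx=13: raw=0x36007 flags P=1 W=1 U=1 S=0
  ✓ 0x36A5C  — 3 lookups
#4 VA=0x181C054CE (r,kernel):
  [0] read 0x19 idx=6: raw=0x3A007 flags P=1 W=1 U=1 S=0
  [1] read 0x3A idx=14: raw=0x3C007 flags P=1 W=1 U=1 S=0
  [2] read 0x3C idx=5: raw=0x3D007 flags P=1 W=1 U=1 S=0
  ✓ 0x3D4CE  — 3 lookups
#5 VA=0x414118C2 (r,kernel):
  [0] read 0x19 idx=1: raw=0x3E007 flags P=1 W=1 U=1 S=0
  [1] read 0x3E idx=10: raw=0x40007 flags P=1 W=1 U=1 S=0
  [2] read 0x40 idx=17: raw=0x43007 flags P=1 W=1 U=1 S=0
  ✓ 0x438C2  — 3 lookups
#6 VA=0x83E07CEA (r,kernel):
  [0] read 0x19 idx=2: raw=0x47007 flags P=1 W=1 U=1 S=0
  [1] read 0x47 idx=31: raw=0x49007 flags P=1 W=1 U=1 S=0
  [2] read 0x49 idx=7: raw=0x4B007 flags P=1 W=1 U=1 S=0
  ✓ 0x4BCEA  — 3 lookups
#7 VA=0x7C3805DCE (w,user):
  [0] read 0x19 idx=31: raw=0x4F007 flags P=1 W=1 U=1 S=0
  [1] read 0x4F idx=28: raw=0x52007 flags P=1 W=1 U=1 S=0
  [2] read 0x52 idx=5: raw=0x56005 flags P=1 W=0 U=1 S=0
  ⇒ fault: PROTECTION_VIOLATION  — 3 lookups

TLB: [["0x30260D", "0x36"], ["0x181C05", "0x3D"], ["0x41411", "0x43"], ["0x83E07", "0x4B"]]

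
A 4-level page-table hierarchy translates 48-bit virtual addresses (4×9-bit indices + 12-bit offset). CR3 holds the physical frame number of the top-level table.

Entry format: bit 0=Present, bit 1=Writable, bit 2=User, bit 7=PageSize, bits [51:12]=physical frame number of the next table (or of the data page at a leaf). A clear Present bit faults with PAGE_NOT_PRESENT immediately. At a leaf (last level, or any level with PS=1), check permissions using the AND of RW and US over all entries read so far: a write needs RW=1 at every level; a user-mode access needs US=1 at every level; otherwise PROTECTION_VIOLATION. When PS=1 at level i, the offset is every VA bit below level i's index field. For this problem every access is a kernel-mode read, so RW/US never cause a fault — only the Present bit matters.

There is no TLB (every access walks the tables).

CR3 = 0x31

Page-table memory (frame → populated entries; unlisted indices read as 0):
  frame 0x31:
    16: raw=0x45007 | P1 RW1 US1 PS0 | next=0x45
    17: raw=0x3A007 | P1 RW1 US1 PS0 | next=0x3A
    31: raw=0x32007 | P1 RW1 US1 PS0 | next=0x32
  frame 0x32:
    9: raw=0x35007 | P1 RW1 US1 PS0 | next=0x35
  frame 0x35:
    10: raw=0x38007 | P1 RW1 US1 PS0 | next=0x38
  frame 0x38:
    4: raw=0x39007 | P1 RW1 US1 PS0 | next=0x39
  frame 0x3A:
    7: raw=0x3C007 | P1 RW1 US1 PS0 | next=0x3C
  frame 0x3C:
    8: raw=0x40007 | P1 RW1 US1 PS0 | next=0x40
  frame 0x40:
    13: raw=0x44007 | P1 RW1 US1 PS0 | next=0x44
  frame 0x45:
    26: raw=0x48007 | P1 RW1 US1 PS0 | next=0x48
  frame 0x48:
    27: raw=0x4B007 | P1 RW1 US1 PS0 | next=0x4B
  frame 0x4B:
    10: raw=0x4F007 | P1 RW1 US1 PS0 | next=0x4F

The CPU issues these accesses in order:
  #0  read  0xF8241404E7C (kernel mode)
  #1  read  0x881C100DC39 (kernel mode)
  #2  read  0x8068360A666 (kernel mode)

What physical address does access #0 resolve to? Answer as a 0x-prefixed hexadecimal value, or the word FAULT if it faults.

Per-access translation:
#0 VA=0xF8241404E7C (r,kernel):
  [0] read 0x31 idx=31: raw=0x32007 flags P=1 W=1 U=1 S=0
  [1] read 0x32 idx=9: raw=0x35007 flags P=1 W=1 U=1 S=0
  [2] read 0x35 idx=10: raw=0x38007 flags P=1 W=1 U=1 S=0
  [3] read 0x38 idx=4: raw=0x39007 flags P=1 W=1 U=1 S=0
  ✓ 0x39E7C  — 4 lookups
#1 VA=0x881C100DC39 (r,kernel):
  [0] read 0x31 idx=17: raw=0x3A007 flags P=1 W=1 U=1 S=0
  [1] read 0x3A idx=7: raw=0x3C007 flags P=1 W=1 U=1 S=0
  [2] read 0x3C idx=8: raw=0x40007 flags P=1 W=1 U=1 S=0
  [3] read 0x40 idx=13: raw=0x44007 flags P=1 W=1 U=1 S=0
  ✓ 0x44C39  — 4 lookups
#2 VA=0x8068360A666 (r,kernel):
  [0] read 0x31 idx=16: raw=0x45007 flags P=1 W=1 U=1 S=0
  [1] read 0x45 idx=26: raw=0x48007 flags P=1 W=1 U=1 S=0
  [2] read 0x48 idx=27: raw=0x4B007 flags P=1 W=1 U=1 S=0
  [3] read 0x4B idx=10: raw=0x4F007 flags P=1 W=1 U=1 S=0
  ✓ 0x4F666  — 4 lookups

Access #0 PA: 0x39E7C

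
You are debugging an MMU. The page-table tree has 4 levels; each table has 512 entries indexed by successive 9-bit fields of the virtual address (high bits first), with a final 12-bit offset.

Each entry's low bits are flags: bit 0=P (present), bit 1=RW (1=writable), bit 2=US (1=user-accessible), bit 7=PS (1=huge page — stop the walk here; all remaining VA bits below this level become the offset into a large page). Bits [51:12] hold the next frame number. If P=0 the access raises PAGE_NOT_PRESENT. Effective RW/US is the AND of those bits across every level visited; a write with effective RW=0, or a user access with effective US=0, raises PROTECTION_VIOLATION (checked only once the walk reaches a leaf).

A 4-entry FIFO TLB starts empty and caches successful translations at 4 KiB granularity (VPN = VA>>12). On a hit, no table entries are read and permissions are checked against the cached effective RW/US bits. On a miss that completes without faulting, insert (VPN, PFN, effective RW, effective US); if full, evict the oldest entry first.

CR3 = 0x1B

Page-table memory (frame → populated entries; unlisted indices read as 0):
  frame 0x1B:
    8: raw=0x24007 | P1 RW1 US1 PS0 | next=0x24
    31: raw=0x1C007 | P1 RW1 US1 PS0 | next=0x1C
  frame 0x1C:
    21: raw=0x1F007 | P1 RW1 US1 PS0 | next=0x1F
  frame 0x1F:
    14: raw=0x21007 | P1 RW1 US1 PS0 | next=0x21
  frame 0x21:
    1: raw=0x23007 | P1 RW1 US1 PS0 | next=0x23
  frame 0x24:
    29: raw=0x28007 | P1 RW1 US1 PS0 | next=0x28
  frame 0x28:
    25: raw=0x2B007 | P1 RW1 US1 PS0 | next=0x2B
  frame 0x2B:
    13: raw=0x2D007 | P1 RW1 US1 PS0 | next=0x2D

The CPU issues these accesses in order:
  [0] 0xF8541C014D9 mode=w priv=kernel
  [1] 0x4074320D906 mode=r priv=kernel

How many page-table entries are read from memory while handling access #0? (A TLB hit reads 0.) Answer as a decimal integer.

Trace:
#0 VA=0xF8541C014D9 (w,kernel):
  L0: frame=0x1B idx=31 entry=0x1C007 [P=1 RW=1 US=1 PS=0]
  L1: frame=0x1C idx=21 entry=0x1F007 [P=1 RW=1 US=1 PS=0]
  L2: frame=0x1F idx=14 entry=0x21007 [P=1 RW=1 US=1 PS=0]
  L3: frame=0x21 idx=1 entry=0x23007 [P=1 RW=1 US=1 PS=0]
  ⇒ phys 0x234D9  [4 reads]
#1 VA=0x4074320D906 (r,kernel):
  L0: frame=0x1B idx=8 entry=0x24007 [P=1 RW=1 US=1 PS=0]
  L1: frame=0x24 idx=29 entry=0x28007 [P=1 RW=1 US=1 PS=0]
  L2: frame=0x28 idx=25 entry=0x2B007 [P=1 RW=1 US=1 PS=0]
  L3: frame=0x2B idx=13 entry=0x2D007 [P=1 RW=1 US=1 PS=0]
  ⇒ phys 0x2D906  [4 reads]

Entries read for #0: 4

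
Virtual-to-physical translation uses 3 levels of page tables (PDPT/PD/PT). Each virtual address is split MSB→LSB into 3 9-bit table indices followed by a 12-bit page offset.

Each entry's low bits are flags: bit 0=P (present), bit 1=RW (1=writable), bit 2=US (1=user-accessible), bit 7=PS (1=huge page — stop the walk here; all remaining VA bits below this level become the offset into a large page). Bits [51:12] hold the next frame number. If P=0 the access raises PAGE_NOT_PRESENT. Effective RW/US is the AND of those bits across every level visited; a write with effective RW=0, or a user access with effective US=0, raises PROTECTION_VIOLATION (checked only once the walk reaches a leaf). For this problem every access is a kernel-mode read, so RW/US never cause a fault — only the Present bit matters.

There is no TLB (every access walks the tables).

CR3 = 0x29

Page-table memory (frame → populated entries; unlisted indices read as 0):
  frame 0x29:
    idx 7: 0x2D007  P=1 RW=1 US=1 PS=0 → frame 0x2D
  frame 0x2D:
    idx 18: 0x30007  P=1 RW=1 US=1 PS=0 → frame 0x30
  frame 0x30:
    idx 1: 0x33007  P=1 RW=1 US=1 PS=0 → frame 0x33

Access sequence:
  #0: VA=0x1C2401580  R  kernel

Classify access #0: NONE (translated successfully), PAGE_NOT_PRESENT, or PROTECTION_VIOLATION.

Per-access translation:
#0 VA=0x1C2401580 (r,kernel):
  L0 @0x29[7] → 0x2D007  P=1,RW=1,US=1,PS=0
  L1 @0x2D[18] → 0x30007  P=1,RW=1,US=1,PS=0
  L2 @0x30[1] → 0x33007  P=1,RW=1,US=1,PS=0
  ✓ 0x33580  — 3 lookups

Access #0 fault: NONE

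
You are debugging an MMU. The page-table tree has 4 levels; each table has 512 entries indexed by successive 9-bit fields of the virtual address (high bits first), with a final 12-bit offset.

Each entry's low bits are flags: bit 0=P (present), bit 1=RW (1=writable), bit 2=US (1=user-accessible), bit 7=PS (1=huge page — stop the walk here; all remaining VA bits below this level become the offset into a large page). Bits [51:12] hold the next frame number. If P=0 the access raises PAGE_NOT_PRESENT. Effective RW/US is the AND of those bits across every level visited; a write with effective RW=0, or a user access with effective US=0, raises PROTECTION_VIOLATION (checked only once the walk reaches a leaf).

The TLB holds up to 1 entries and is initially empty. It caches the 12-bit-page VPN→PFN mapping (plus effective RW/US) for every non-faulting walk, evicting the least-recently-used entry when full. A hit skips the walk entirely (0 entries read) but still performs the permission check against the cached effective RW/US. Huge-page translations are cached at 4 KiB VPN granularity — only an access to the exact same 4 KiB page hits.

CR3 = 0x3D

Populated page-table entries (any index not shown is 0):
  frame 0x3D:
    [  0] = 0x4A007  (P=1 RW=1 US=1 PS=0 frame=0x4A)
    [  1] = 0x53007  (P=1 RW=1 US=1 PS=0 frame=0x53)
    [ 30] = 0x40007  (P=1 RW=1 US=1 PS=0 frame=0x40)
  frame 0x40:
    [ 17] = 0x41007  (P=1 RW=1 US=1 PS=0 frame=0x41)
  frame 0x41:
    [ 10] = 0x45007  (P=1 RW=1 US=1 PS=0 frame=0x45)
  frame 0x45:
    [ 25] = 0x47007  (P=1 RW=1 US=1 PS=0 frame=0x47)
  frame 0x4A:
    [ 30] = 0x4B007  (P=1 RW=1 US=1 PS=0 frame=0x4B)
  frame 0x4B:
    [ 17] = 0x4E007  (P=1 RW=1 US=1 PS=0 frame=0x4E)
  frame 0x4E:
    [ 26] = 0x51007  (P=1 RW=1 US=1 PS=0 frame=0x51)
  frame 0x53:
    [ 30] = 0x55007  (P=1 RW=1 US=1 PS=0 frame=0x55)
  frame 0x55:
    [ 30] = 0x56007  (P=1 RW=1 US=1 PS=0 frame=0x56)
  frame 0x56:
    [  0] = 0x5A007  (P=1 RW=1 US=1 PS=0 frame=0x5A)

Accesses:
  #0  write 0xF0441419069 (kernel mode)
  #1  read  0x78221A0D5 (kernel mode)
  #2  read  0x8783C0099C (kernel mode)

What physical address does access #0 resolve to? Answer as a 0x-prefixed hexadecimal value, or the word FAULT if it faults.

Walk each access:
#0 VA=0xF0441419069 (w,kernel):
  L0 @0x3D[30] → 0x40007  P=1,RW=1,US=1,PS=0
  L1 @0x40[17] → 0x41007  P=1,RW=1,US=1,PS=0
  L2 @0x41[10] → 0x45007  P=1,RW=1,US=1,PS=0
  L3 @0x45[25] → 0x47007  P=1,RW=1,US=1,PS=0
  ⇒ phys 0x47069  [4 reads]
#1 VA=0x78221A0D5 (r,kernel):
  L0 @0x3D[0] → 0x4A007  P=1,RW=1,US=1,PS=0
  L1 @0x4A[30] → 0x4B007  P=1,RW=1,US=1,PS=0
  L2 @0x4B[17] → 0x4E007  P=1,RW=1,US=1,PS=0
  L3 @0x4E[26] → 0x51007  P=1,RW=1,US=1,PS=0
  ⇒ phys 0x510D5  [4 reads]
#2 VA=0x8783C0099C (r,kernel):
  L0 @0x3D[1] → 0x53007  P=1,RW=1,US=1,PS=0
  L1 @0x53[30] → 0x55007  P=1,RW=1,US=1,PS=0
  L2 @0x55[30] → 0x56007  P=1,RW=1,US=1,PS=0
  L3 @0x56[0] → 0x5A007  P=1,RW=1,US=1,PS=0
  ⇒ phys 0x5A99C  [4 reads]

Access #0 PA: 0x47069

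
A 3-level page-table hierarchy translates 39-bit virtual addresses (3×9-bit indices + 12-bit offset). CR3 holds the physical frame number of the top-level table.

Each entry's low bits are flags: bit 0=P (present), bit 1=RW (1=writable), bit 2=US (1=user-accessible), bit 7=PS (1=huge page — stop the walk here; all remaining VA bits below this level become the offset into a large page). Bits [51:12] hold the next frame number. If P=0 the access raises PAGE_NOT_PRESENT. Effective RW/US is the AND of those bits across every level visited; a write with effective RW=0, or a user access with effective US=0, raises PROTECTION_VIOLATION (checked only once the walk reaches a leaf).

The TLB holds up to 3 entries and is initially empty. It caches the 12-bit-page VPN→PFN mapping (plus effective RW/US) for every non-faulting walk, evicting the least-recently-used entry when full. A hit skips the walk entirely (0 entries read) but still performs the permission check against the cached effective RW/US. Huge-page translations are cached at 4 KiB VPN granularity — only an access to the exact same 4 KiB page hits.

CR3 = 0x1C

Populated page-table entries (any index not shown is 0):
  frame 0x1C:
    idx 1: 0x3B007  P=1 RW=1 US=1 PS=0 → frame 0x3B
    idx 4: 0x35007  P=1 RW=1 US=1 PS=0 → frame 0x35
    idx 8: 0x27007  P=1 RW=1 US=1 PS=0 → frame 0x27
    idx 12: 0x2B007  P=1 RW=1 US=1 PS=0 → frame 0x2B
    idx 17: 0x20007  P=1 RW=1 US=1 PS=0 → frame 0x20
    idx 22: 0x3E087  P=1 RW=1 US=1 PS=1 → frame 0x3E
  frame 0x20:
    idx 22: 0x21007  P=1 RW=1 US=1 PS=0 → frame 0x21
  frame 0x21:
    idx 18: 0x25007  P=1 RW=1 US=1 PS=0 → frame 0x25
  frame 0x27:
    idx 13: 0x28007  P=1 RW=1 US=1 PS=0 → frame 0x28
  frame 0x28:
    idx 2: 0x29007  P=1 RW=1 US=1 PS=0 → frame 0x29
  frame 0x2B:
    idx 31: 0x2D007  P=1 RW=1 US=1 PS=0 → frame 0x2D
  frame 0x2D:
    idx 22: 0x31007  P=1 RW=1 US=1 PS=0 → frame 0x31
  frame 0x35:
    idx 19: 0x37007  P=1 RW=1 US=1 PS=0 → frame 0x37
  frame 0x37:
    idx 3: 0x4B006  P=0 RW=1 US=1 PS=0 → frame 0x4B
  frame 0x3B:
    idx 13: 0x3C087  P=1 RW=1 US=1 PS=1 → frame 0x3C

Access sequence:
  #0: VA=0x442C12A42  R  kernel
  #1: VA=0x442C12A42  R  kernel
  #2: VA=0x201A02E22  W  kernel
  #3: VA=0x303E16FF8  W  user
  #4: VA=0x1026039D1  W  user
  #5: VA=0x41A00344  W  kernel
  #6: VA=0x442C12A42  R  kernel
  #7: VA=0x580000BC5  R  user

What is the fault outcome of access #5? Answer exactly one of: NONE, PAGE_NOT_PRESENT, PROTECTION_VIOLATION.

Trace:
#0 VA=0x442C12A42 (r,kernel):
  lvl0: tbl 0x1C, slot 17 ⇒ 0x20007 (P1/RW1/US1/PS0)
  lvl1: tbl 0x20, slot 22 ⇒ 0x21007 (P1/RW1/US1/PS0)
  lvl2: tbl 0x21, slot 18 ⇒ 0x25007 (P1/RW1/US1/PS0)
  → PA=0x25A42  (3 entries read)
#1 VA=0x442C12A42 (r,kernel):
  TLB hit vpn=0x442C12 → PA=0x25A42
#2 VA=0x201A02E22 (w,kernel):
  lvl0: tbl 0x1C, slot 8 ⇒ 0x27007 (P1/RW1/US1/PS0)
  lvl1: tbl 0x27, slot 13 ⇒ 0x28007 (P1/RW1/US1/PS0)
  lvl2: tbl 0x28, slot 2 ⇒ 0x29007 (P1/RW1/US1/PS0)
  → PA=0x29E22  (3 entries read)
#3 VA=0x303E16FF8 (w,user):
  lvl0: tbl 0x1C, slot 12 ⇒ 0x2B007 (P1/RW1/US1/PS0)
  lvl1: tbl 0x2B, slot 31 ⇒ 0x2D007 (P1/RW1/US1/PS0)
  lvl2: tbl 0x2D, slot 22 ⇒ 0x31007 (P1/RW1/US1/PS0)
  → PA=0x31FF8  (3 entries read)
#4 VA=0x1026039D1 (w,user):
  lvl0: tbl 0x1C, slot 4 ⇒ 0x35007 (P1/RW1/US1/PS0)
  lvl1: tbl 0x35, slot 19 ⇒ 0x37007 (P1/RW1/US1/PS0)
  lvl2: tbl 0x37, slot 3 ⇒ 0x4B006 (P0/RW1/US1/PS0)
  → PAGE_NOT_PRESENT  (3 entries read)
#5 VA=0x41A00344 (w,kernel):
  lvl0: tbl 0x1C, slot 1 ⇒ 0x3B007 (P1/RW1/US1/PS0)
  lvl1: tbl 0x3B, slot 13 ⇒ 0x3C087 (P1/RW1/US1/PS1)
  → PA=0x3C344 (huge @L1)  (2 entries read)
#6 VA=0x442C12A42 (r,kernel):
  lvl0: tbl 0x1C, slot 17 ⇒ 0x20007 (P1/RW1/US1/PS0)
  lvl1: tbl 0x20, slot 22 ⇒ 0x21007 (P1/RW1/US1/PS0)
  lvl2: tbl 0x21, slot 18 ⇒ 0x25007 (P1/RW1/US1/PS0)
  → PA=0x25A42  (3 entries read)
#7 VA=0x580000BC5 (r,user):
  lvl0: tbl 0x1C, slot 22 ⇒ 0x3E087 (P1/RW1/US1/PS1)
  → PA=0x3EBC5 (huge @L0)  (1 entries read)

Access #5 fault: NONE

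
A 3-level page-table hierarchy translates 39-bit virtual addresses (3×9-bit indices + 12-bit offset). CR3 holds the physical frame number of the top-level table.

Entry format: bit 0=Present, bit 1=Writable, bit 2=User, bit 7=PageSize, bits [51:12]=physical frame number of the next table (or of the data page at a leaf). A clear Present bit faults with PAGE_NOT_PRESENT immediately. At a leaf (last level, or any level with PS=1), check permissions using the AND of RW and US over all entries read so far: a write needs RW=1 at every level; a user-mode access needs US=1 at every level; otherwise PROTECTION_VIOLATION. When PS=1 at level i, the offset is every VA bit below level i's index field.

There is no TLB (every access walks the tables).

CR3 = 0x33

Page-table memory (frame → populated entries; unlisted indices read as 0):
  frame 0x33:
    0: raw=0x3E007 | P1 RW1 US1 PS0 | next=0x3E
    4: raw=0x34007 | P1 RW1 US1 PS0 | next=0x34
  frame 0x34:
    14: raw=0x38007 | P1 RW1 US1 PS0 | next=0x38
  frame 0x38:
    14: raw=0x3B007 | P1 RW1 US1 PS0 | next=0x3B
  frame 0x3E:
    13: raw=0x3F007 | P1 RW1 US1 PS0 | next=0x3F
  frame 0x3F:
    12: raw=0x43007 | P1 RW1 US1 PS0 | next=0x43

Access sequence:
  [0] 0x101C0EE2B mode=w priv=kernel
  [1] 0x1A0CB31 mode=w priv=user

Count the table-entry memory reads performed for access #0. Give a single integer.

Walk each access:
#0 VA=0x101C0EE2B (w,kernel):
  [0] read 0x33 idx=4: raw=0x34007 flags P=1 W=1 U=1 S=0
  [1] read 0x34 idx=14: raw=0x38007 flags P=1 W=1 U=1 S=0
  [2] read 0x38 idx=14: raw=0x3B007 flags P=1 W=1 U=1 S=0
  ⇒ phys 0x3BE2B  [3 reads]
#1 VA=0x1A0CB31 (w,user):
  [0] read 0x33 idx=0: raw=0x3E007 flags P=1 W=1 U=1 S=0
  [1] read 0x3E idx=13: raw=0x3F007 flags P=1 W=1 U=1 S=0
  [2] read 0x3F idx=12: raw=0x43007 flags P=1 W=1 U=1 S=0
  ⇒ phys 0x43B31  [3 reads]

Entries read for #0: 3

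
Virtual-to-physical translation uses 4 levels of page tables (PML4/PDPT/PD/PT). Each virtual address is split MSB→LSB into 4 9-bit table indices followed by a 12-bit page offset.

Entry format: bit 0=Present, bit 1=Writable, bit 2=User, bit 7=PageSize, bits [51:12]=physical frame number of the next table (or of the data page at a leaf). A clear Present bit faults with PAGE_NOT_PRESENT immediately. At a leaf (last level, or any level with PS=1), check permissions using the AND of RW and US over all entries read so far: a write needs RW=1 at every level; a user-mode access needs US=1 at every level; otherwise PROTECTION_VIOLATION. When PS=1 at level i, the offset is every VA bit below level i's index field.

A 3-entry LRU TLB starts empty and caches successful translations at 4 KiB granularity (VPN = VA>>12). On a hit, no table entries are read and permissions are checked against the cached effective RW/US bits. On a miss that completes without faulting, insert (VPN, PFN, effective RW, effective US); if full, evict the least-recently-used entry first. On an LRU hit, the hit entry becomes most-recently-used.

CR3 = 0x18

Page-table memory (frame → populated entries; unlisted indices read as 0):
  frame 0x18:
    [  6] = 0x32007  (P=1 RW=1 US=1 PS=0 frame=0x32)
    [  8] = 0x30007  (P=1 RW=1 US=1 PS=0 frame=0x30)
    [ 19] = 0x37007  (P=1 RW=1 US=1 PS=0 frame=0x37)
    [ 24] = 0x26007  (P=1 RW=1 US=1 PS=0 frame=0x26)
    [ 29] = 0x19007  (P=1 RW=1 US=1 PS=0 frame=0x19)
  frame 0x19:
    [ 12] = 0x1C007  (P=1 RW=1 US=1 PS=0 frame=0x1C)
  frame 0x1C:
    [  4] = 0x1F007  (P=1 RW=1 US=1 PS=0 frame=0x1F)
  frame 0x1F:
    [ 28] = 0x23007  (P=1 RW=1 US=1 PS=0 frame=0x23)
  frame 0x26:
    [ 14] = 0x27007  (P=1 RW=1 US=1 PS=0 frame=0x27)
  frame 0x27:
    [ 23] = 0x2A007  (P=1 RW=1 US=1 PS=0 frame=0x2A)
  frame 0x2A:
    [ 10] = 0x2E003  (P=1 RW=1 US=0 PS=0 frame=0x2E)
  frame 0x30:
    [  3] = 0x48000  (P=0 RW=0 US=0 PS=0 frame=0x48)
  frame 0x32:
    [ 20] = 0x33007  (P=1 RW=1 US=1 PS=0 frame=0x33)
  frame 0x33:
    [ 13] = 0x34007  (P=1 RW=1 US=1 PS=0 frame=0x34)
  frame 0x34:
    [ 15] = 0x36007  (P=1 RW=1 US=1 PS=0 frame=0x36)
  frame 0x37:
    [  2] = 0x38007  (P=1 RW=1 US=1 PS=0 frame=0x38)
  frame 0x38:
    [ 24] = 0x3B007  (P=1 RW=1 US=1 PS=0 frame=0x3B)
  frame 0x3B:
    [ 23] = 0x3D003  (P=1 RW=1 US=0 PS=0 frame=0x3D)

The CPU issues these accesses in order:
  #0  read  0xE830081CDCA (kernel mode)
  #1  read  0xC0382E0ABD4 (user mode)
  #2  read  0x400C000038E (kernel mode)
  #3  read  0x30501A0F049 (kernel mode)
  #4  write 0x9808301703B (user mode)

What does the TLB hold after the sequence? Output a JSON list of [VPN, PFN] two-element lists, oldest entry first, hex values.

Per-access translation:
#0 VA=0xE830081CDCA (r,kernel):
  L0: frame=0x18 idx=29 entry=0x19007 [P=1 RW=1 US=1 PS=0]
  L1: frame=0x19 idx=12 entry=0x1C007 [P=1 RW=1 US=1 PS=0]
  L2: frame=0x1C idx=4 entry=0x1F007 [P=1 RW=1 US=1 PS=0]
  L3: frame=0x1F idx=28 entry=0x23007 [P=1 RW=1 US=1 PS=0]
  ✓ 0x23DCA  — 4 lookups
#1 VA=0xC0382E0ABD4 (r,user):
  L0: frame=0x18 idx=24 entry=0x26007 [P=1 RW=1 US=1 PS=0]
  L1: frame=0x26 idx=14 entry=0x27007 [P=1 RW=1 US=1 PS=0]
  L2: frame=0x27 idx=23 entry=0x2A007 [P=1 RW=1 US=1 PS=0]
  L3: frame=0x2A idx=10 entry=0x2E003 [P=1 RW=1 US=0 PS=0]
  ✗ PROTECTION_VIOLATION  [4 reads]
#2 VA=0x400C000038E (r,kernel):
  L0: frame=0x18 idx=8 entry=0x30007 [P=1 RW=1 US=1 PS=0]
  L1: frame=0x30 idx=3 entry=0x48000 [P=0 RW=0 US=0 PS=0]
  ✗ PAGE_NOT_PRESENT  [2 reads]
#3 VA=0x30501A0F049 (r,kernel):
  L0: frame=0x18 idx=6 entry=0x32007 [P=1 RW=1 US=1 PS=0]
  L1: frame=0x32 idx=20 entry=0x33007 [P=1 RW=1 US=1 PS=0]
  L2: frame=0x33 idx=13 entry=0x34007 [P=1 RW=1 US=1 PS=0]
  L3: frame=0x34 idx=15 entry=0x36007 [P=1 RW=1 US=1 PS=0]
  ✓ 0x36049  — 4 lookups
#4 VA=0x9808301703B (w,user):
  L0: frame=0x18 idx=19 entry=0x37007 [P=1 RW=1 US=1 PS=0]
  L1: frame=0x37 idx=2 entry=0x38007 [P=1 RW=1 US=1 PS=0]
  L2: frame=0x38 idx=24 entry=0x3B007 [P=1 RW=1 US=1 PS=0]
  L3: frame=0x3B idx=23 entry=0x3D003 [P=1 RW=1 US=0 PS=0]
  ✗ PROTECTION_VIOLATION  [4 reads]

TLB: [["0xE830081C", "0x23"], ["0x30501A0F", "0x36"]]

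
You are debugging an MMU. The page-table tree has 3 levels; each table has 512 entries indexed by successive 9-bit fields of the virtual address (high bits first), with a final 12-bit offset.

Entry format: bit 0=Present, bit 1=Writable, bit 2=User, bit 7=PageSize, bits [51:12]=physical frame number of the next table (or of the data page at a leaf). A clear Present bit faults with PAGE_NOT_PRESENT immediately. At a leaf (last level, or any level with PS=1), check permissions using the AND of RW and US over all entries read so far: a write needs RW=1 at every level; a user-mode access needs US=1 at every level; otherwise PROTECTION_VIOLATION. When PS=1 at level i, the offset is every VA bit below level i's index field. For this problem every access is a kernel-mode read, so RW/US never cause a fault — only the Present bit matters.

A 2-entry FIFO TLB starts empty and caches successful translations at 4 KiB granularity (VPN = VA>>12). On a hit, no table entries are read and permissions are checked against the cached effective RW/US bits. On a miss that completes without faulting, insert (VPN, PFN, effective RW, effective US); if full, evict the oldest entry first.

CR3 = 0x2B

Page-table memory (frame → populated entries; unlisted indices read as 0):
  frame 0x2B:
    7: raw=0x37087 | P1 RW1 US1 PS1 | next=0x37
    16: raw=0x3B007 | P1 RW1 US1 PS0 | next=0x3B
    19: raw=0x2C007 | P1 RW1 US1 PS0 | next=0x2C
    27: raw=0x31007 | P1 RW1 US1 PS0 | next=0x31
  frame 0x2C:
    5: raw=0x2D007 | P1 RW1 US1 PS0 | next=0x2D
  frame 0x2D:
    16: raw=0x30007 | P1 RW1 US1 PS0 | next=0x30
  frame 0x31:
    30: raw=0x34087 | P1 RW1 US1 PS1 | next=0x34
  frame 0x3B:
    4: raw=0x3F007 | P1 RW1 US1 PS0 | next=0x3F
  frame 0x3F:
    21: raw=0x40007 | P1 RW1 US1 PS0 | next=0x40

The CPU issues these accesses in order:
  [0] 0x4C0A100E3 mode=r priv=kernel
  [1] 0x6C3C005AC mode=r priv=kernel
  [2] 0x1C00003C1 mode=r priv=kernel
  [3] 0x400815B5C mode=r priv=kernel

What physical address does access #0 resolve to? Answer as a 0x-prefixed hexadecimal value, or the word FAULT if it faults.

Per-access translation:
#0 VA=0x4C0A100E3 (r,kernel):
  L0: frame=0x2B idx=19 entry=0x2C007 [P=1 RW=1 US=1 PS=0]
  L1: frame=0x2C idx=5 entry=0x2D007 [P=1 RW=1 US=1 PS=0]
  L2: frame=0x2D idx=16 entry=0x30007 [P=1 RW=1 US=1 PS=0]
  ⇒ phys 0x300E3  [3 reads]
#1 VA=0x6C3C005AC (r,kernel):
  L0: frame=0x2B idx=27 entry=0x31007 [P=1 RW=1 US=1 PS=0]
  L1: frame=0x31 idx=30 entry=0x34087 [P=1 RW=1 US=1 PS=1]
  ⇒ phys 0x345AC (huge @L1)  [2 reads]
#2 VA=0x1C00003C1 (r,kernel):
  L0: frame=0x2B idx=7 entry=0x37087 [P=1 RW=1 US=1 PS=1]
  ⇒ phys 0x373C1 (huge @L0)  [1 reads]
#3 VA=0x400815B5C (r,kernel):
  L0: frame=0x2B idx=16 entry=0x3B007 [P=1 RW=1 US=1 PS=0]
  L1: frame=0x3B idx=4 entry=0x3F007 [P=1 RW=1 US=1 PS=0]
  L2: frame=0x3F idx=21 entry=0x40007 [P=1 RW=1 US=1 PS=0]
  ⇒ phys 0x40B5C  [3 reads]

Access #0 PA: 0x300E3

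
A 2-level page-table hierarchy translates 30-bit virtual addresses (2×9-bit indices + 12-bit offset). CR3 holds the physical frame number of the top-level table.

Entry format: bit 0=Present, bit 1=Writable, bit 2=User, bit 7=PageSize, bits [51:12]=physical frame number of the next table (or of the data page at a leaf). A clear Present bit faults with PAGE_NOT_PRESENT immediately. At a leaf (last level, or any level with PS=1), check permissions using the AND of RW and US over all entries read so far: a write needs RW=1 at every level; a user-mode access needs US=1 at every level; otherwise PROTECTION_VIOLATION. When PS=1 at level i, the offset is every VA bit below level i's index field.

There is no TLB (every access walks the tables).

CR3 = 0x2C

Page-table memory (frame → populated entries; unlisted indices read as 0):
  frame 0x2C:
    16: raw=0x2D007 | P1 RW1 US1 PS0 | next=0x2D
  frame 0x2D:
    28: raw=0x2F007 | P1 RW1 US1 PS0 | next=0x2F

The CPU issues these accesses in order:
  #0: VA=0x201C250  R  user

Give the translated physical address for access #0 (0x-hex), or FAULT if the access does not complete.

Walk each access:
#0 VA=0x201C250 (r,user):
  lvl0: tbl 0x2C, slot 16 ⇒ 0x2D007 (P1/RW1/US1/PS0)
  lvl1: tbl 0x2D, slot 28 ⇒ 0x2F007 (P1/RW1/US1/PS0)
  ✓ 0x2F250  — 2 lookups

Access #0 PA: 0x2F250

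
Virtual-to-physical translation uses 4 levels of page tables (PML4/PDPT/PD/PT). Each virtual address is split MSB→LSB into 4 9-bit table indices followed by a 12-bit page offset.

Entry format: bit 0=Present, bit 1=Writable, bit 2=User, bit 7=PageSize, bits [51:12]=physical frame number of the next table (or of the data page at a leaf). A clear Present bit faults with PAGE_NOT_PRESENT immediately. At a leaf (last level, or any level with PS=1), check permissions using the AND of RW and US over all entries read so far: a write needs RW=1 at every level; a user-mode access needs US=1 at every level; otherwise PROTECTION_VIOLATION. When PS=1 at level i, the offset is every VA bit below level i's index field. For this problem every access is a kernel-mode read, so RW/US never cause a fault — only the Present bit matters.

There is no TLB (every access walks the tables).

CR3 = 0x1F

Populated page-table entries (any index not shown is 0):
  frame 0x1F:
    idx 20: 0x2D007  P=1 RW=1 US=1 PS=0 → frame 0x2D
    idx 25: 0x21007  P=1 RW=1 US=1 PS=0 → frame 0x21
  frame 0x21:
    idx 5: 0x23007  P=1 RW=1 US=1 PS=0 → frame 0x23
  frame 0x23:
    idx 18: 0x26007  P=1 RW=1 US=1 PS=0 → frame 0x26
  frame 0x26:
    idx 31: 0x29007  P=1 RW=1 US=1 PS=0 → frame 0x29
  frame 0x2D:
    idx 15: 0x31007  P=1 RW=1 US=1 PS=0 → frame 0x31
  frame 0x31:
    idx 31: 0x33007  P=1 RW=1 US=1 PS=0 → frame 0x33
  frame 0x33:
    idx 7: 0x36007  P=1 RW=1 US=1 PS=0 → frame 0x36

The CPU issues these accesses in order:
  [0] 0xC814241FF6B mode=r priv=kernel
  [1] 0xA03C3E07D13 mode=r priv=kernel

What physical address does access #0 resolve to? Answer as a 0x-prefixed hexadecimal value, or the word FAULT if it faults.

Walk each access:
#0 VA=0xC814241FF6B (r,kernel):
  L0: frame=0x1F idx=25 entry=0x21007 [P=1 RW=1 US=1 PS=0]
  L1: frame=0x21 idx=5 entry=0x23007 [P=1 RW=1 US=1 PS=0]
  L2: frame=0x23 idx=18 entry=0x26007 [P=1 RW=1 US=1 PS=0]
  L3: frame=0x26 idx=31 entry=0x29007 [P=1 RW=1 US=1 PS=0]
  → PA=0x29F6B  (4 entries read)
#1 VA=0xA03C3E07D13 (r,kernel):
  L0: frame=0x1F idx=20 entry=0x2D007 [P=1 RW=1 US=1 PS=0]
  L1: frame=0x2D idx=15 entry=0x31007 [P=1 RW=1 US=1 PS=0]
  L2: frame=0x31 idx=31 entry=0x33007 [P=1 RW=1 US=1 PS=0]
  L3: frame=0x33 idx=7 entry=0x36007 [P=1 RW=1 US=1 PS=0]
  → PA=0x36D13  (4 entries read)

Access #0 PA: 0x29F6B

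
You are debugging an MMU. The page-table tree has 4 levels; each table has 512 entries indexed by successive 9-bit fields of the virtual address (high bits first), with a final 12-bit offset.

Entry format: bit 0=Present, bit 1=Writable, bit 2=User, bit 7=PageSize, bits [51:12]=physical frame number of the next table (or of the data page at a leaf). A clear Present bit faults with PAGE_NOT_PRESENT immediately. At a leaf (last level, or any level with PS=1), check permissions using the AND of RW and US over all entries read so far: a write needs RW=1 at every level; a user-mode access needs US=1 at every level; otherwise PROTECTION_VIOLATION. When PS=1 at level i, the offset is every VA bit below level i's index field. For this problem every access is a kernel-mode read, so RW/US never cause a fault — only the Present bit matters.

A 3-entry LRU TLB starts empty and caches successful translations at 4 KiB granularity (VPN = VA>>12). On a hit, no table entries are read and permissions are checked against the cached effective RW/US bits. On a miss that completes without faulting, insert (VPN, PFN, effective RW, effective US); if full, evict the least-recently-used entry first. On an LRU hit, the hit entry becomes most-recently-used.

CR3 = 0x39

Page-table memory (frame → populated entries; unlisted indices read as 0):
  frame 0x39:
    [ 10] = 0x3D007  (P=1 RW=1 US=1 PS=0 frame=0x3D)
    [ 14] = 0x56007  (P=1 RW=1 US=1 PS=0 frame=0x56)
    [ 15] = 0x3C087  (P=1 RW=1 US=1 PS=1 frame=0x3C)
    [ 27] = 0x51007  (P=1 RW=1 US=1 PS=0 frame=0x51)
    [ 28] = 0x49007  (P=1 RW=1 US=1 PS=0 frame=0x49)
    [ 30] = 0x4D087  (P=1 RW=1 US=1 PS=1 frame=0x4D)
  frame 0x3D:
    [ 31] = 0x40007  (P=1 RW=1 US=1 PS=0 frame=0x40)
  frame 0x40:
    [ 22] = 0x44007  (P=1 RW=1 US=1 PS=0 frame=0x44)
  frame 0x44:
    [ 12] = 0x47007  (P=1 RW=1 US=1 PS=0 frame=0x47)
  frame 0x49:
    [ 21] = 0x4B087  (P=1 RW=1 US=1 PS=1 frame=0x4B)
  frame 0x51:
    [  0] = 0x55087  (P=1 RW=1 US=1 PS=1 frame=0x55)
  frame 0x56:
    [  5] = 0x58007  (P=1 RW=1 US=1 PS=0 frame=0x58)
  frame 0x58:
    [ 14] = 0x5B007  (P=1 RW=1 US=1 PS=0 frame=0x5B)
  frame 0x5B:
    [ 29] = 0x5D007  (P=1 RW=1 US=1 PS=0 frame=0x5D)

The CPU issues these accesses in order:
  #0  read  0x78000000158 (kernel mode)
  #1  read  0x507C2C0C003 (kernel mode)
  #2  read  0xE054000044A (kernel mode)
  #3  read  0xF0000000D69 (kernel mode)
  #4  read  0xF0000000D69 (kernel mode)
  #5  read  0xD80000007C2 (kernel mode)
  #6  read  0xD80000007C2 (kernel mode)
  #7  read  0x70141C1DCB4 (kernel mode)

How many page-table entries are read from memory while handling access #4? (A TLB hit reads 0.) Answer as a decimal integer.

Walk each access:
#0 VA=0x78000000158 (r,kernel):
  [0] read 0x39 idx=15: raw=0x3C087 flags P=1 W=1 U=1 S=1
  ⇒ phys 0x3C158 (huge @L0)  [1 reads]
#1 VA=0x507C2C0C003 (r,kernel):
  [0] read 0x39 idx=10: raw=0x3D007 flags P=1 W=1 U=1 S=0
  [1] read 0x3D idx=31: raw=0x40007 flags P=1 W=1 U=1 S=0
  [2] read 0x40 idx=22: raw=0x44007 flags P=1 W=1 U=1 S=0
  [3] read 0x44 idx=12: raw=0x47007 flags P=1 W=1 U=1 S=0
  ⇒ phys 0x47003  [4 reads]
#2 VA=0xE054000044A (r,kernel):
  [0] read 0x39 idx=28: raw=0x49007 flags P=1 W=1 U=1 S=0
  [1] read 0x49 idx=21: raw=0x4B087 flags P=1 W=1 U=1 S=1
  ⇒ phys 0x4B44A (huge @L1)  [2 reads]
#3 VA=0xF0000000D69 (r,kernel):
  [0] read 0x39 idx=30: raw=0x4D087 flags P=1 W=1 U=1 S=1
  ⇒ phys 0x4DD69 (huge @L0)  [1 reads]
#4 VA=0xF0000000D69 (r,kernel):
  TLB hit vpn=0xF0000000 → PA=0x4DD69
#5 VA=0xD80000007C2 (r,kernel):
  [0] read 0x39 idx=27: raw=0x51007 flags P=1 W=1 U=1 S=0
  [1] read 0x51 idx=0: raw=0x55087 flags P=1 W=1 U=1 S=1
  ⇒ phys 0x557C2 (huge @L1)  [2 reads]
#6 VA=0xD80000007C2 (r,kernel):
  TLB hit vpn=0xD8000000 → PA=0x557C2
#7 VA=0x70141C1DCB4 (r,kernel):
  [0] read 0x39 idx=14: raw=0x56007 flags P=1 W=1 U=1 S=0
  [1] read 0x56 idx=5: raw=0x58007 flags P=1 W=1 U=1 S=0
  [2] read 0x58 idx=14: raw=0x5B007 flags P=1 W=1 U=1 S=0
  [3] read 0x5B idx=29: raw=0x5D007 flags P=1 W=1 U=1 S=0
  ⇒ phys 0x5DCB4  [4 reads]

Entries read for #4: 0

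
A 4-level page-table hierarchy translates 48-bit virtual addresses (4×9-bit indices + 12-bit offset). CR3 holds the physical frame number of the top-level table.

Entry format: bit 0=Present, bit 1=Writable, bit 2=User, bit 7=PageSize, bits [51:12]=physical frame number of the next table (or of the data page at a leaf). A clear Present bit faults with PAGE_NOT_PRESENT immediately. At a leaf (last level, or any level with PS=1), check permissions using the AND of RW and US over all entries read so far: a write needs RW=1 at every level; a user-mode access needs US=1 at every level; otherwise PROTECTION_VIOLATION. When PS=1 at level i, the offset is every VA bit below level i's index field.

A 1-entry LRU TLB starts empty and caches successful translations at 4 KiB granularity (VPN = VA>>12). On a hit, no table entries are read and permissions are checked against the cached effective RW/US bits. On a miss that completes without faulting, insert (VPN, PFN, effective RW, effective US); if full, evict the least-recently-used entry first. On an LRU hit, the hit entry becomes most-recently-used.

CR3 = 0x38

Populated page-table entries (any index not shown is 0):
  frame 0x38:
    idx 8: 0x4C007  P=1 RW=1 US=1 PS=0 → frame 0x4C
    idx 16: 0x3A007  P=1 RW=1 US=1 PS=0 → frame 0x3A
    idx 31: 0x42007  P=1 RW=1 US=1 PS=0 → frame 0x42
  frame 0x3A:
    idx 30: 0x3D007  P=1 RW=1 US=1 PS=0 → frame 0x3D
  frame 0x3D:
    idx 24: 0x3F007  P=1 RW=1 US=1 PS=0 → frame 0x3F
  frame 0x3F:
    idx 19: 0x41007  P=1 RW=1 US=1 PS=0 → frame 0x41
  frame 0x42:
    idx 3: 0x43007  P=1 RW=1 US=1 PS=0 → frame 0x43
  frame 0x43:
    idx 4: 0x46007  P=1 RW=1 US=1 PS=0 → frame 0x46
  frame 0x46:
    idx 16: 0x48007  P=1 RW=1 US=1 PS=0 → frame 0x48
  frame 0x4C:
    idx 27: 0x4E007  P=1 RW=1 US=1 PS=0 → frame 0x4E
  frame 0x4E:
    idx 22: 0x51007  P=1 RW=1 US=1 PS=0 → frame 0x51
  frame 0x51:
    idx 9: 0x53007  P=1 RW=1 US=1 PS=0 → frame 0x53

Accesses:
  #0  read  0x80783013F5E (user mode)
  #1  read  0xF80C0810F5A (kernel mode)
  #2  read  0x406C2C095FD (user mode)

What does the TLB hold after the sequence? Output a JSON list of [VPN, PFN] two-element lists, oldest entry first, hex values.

Trace:
#0 VA=0x80783013F5E (r,user):
  lvl0: tbl 0x38, slot 16 ⇒ 0x3A007 (P1/RW1/US1/PS0)
  lvl1: tbl 0x3A, slot 30 ⇒ 0x3D007 (P1/RW1/US1/PS0)
  lvl2: tbl 0x3D, slot 24 ⇒ 0x3F007 (P1/RW1/US1/PS0)
  lvl3: tbl 0x3F, slot 19 ⇒ 0x41007 (P1/RW1/US1/PS0)
  ✓ 0x41F5E  — 4 lookups
#1 VA=0xF80C0810F5A (r,kernel):
  lvl0: tbl 0x38, slot 31 ⇒ 0x42007 (P1/RW1/US1/PS0)
  lvl1: tbl 0x42, slot 3 ⇒ 0x43007 (P1/RW1/US1/PS0)
  lvl2: tbl 0x43, slot 4 ⇒ 0x46007 (P1/RW1/US1/PS0)
  lvl3: tbl 0x46, slot 16 ⇒ 0x48007 (P1/RW1/US1/PS0)
  ✓ 0x48F5A  — 4 lookups
#2 VA=0x406C2C095FD (r,user):
  lvl0: tbl 0x38, slot 8 ⇒ 0x4C007 (P1/RW1/US1/PS0)
  lvl1: tbl 0x4C, slot 27 ⇒ 0x4E007 (P1/RW1/US1/PS0)
  lvl2: tbl 0x4E, slot 22 ⇒ 0x51007 (P1/RW1/US1/PS0)
  lvl3: tbl 0x51, slot 9 ⇒ 0x53007 (P1/RW1/US1/PS0)
  ✓ 0x535FD  — 4 lookups

TLB: [["0x406C2C09", "0x53"]]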